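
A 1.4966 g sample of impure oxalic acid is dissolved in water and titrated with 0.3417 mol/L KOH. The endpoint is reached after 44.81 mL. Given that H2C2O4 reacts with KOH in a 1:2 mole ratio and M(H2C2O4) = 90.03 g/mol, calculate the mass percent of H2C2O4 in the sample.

n(KOH) = 0.3417 x 0.04481 = 0.01531 mol.
n(H2C2O4) = 0.01531 / 2 = 0.007656 mol.
mass of H2C2O4 = 0.007656 x 90.03 = 0.6893 g.
% purity = 0.6893 / 1.4966 x 100 = 46.1%.

46.1%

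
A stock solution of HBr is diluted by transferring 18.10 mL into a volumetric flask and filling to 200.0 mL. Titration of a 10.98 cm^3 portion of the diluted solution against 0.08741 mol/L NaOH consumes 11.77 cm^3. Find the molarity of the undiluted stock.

n(NaOH) = 0.08741 x 0.01177 = 0.001029 mol.
n(HBr) in the aliquot = 0.001029 mol.
[diluted HBr] = 0.001029 / 0.01098 = 0.09370 M.
Dilution factor = 200.0/18.10 = 11.05, so [stock] = 0.09370 x 11.05 = 1.04 M.

1.04 M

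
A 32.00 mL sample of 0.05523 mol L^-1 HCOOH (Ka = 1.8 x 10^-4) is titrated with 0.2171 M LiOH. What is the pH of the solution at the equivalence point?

n(HCOOH) = 0.05523 x 0.03200 = 0.001767 mol; V(LiOH) at equivalence = 0.001767/0.2171 = 0.008141 L.
At equivalence all the acid is converted to HCOO-; total volume = 0.03200 + 0.008141 = 0.04014 L, so [HCOO-] = 0.001767/0.04014 = 0.04403 M.
Kb = Kw/Ka = 1.0e-14 / 1.8 x 10^-4 = 5.56e-11.
[OH^-] = sqrt(Kb x [HCOO-]) = sqrt(5.56e-11 x 0.04403) = 1.56e-6 M.
pOH = 5.81, so pH = 14.00 - 5.81 = 8.19.

8.19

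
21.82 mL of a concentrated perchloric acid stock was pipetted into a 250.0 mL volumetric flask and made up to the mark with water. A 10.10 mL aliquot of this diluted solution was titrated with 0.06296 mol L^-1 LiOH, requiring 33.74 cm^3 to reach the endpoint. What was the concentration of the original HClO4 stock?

2.41 M

n(LiOH) = 0.06296 x 0.03374 = 0.002124 mol.
n(HClO4) in the aliquot = 0.002124 mol.
[diluted HClO4] = 0.002124 / 0.01010 = 0.2103 M.
Dilution factor = 250.0/21.82 = 11.46, so [stock] = 0.2103 x 11.46 = 2.41 M.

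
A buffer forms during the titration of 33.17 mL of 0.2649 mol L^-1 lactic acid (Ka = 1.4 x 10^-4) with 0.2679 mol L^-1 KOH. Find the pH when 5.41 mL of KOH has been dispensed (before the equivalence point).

3.15

Initial n(HC3H5O3) = 0.2649 x 0.03317 = 0.008787 mol.
n(KOH) added = 0.2679 x 0.005410 = 0.001449 mol, converting that many moles of HC3H5O3 to C3H5O3-.
Remaining n(HC3H5O3) = 0.007337 mol; n(C3H5O3-) = 0.001449 mol.
By Henderson-Hasselbalch, pH = pKa + log([A^-]/[HA]) = 3.85 + log(0.001449/0.007337) = 3.85 + (-0.70) = 3.15.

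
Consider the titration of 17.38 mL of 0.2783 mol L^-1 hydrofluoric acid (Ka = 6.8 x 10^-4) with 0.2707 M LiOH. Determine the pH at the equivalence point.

n(HF) = 0.2783 x 0.01738 = 0.004837 mol; V(LiOH) at equivalence = 0.004837/0.2707 = 0.01787 L.
At equivalence all the acid is converted to F-; total volume = 0.01738 + 0.01787 = 0.03525 L, so [F-] = 0.004837/0.03525 = 0.1372 M.
Kb = Kw/Ka = 1.0e-14 / 6.8 x 10^-4 = 1.47e-11.
[OH^-] = sqrt(Kb x [F-]) = sqrt(1.47e-11 x 0.1372) = 1.42e-6 M.
pOH = 5.85, so pH = 14.00 - 5.85 = 8.15.

8.15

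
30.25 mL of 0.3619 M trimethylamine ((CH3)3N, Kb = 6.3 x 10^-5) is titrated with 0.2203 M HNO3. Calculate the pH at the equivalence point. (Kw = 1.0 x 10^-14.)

5.33

n((CH3)3N) = 0.3619 x 0.03025 = 0.01095 mol; V(HNO3) at equivalence = 0.01095/0.2203 = 0.04969 L.
At equivalence the base is fully converted to (CH3)3NH+; total volume = 0.07994 L, so [(CH3)3NH+] = 0.01095/0.07994 = 0.1369 M.
Ka((CH3)3NH+) = Kw/Kb = 1.0e-14 / 6.3 x 10^-5 = 1.59e-10.
[H^+] = sqrt(Ka x [(CH3)3NH+]) = sqrt(1.59e-10 x 0.1369) = 4.66e-6 M.
pH = -log(4.66e-6) = 5.33.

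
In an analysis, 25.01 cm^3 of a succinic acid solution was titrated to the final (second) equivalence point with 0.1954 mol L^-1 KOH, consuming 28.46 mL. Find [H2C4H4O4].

n(KOH) = 0.1954 x 0.02846 = 0.005561 mol.
At the final (second) equivalence point, 2 mol OH^- react per mol H2C4H4O4, so n(H2C4H4O4) = 0.005561 / 2 = 0.002781 mol.
[H2C4H4O4] = 0.002781 / 0.02501 L = 0.111 M.

0.111 M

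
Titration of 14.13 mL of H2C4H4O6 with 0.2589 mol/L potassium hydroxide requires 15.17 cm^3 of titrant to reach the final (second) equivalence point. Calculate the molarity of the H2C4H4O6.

0.139 M

n(KOH) = 0.2589 x 0.01517 = 0.003928 mol.
At the final (second) equivalence point, 2 mol OH^- react per mol H2C4H4O6, so n(H2C4H4O6) = 0.003928 / 2 = 0.001964 mol.
[H2C4H4O6] = 0.001964 / 0.01413 L = 0.139 M.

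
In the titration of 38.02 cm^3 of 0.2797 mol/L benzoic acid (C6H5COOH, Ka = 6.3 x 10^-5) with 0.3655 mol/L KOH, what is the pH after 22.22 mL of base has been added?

4.71

Initial n(C6H5COOH) = 0.2797 x 0.03802 = 0.01063 mol.
n(KOH) added = 0.3655 x 0.02222 = 0.008121 mol, converting that many moles of C6H5COOH to C6H5COO-.
Remaining n(C6H5COOH) = 0.002513 mol; n(C6H5COO-) = 0.008121 mol.
By Henderson-Hasselbalch, pH = pKa + log([A^-]/[HA]) = 4.20 + log(0.008121/0.002513) = 4.20 + (+0.51) = 4.71.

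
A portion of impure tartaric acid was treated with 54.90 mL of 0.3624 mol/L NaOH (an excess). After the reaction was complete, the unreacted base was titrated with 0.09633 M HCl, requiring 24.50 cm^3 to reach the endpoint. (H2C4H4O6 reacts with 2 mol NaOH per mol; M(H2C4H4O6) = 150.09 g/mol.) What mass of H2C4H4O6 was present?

Total n(NaOH) added = 0.3624 x 0.05490 = 0.01990 mol.
n(HCl) used = 0.09633 x 0.02450 = 0.002360 mol, which equals the excess n(NaOH).
So n(NaOH) consumed by the sample = 0.01990 - 0.002360 = 0.01754 mol.
n(H2C4H4O6) = 0.01754 / 2 = 0.008768 mol.
mass = 0.008768 mol x 150.09 g/mol = 1.32 g.

1.32 g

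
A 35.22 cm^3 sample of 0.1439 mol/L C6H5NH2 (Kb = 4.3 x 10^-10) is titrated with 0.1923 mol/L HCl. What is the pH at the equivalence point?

2.86

n(C6H5NH2) = 0.1439 x 0.03522 = 0.005068 mol; V(HCl) at equivalence = 0.005068/0.1923 = 0.02636 L.
At equivalence the base is fully converted to C6H5NH3+; total volume = 0.06158 L, so [C6H5NH3+] = 0.005068/0.06158 = 0.08231 M.
Ka(C6H5NH3+) = Kw/Kb = 1.0e-14 / 4.3 x 10^-10 = 2.33e-5.
[H^+] = sqrt(Ka x [C6H5NH3+]) = sqrt(2.33e-5 x 0.08231) = 0.00138 M.
pH = -log(0.00138) = 2.86.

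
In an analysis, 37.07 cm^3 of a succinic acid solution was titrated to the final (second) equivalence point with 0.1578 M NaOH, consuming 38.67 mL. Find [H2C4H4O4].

n(NaOH) = 0.1578 x 0.03867 = 0.006102 mol.
At the final (second) equivalence point, 2 mol OH^- react per mol H2C4H4O4, so n(H2C4H4O4) = 0.006102 / 2 = 0.003051 mol.
[H2C4H4O4] = 0.003051 / 0.03707 L = 0.0823 M.

0.0823 M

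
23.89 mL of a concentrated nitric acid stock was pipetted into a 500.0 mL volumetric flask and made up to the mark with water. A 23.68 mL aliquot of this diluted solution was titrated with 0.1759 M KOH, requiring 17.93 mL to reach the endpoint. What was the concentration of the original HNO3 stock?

2.79 M

n(KOH) = 0.1759 x 0.01793 = 0.003154 mol.
n(HNO3) in the aliquot = 0.003154 mol.
[diluted HNO3] = 0.003154 / 0.02368 = 0.1332 M.
Dilution factor = 500.0/23.89 = 20.93, so [stock] = 0.1332 x 20.93 = 2.79 M.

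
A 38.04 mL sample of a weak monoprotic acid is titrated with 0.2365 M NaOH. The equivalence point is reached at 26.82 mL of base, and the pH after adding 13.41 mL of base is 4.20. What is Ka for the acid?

13.41 mL is half of the equivalence volume, so this is the half-equivalence point where [HA] = [A^-].
At half-equivalence pH = pKa, so pKa = 4.20.
Ka = 10^(-4.20) = 6.3 x 10^-5.

6.3 x 10^-5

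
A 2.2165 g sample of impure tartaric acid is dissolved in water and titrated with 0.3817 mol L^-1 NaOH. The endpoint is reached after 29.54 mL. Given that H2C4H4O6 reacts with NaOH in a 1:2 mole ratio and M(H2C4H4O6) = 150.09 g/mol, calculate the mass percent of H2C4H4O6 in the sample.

38.2%

n(NaOH) = 0.3817 x 0.02954 = 0.01128 mol.
n(H2C4H4O6) = 0.01128 / 2 = 0.005638 mol.
mass of H2C4H4O6 = 0.005638 x 150.09 = 0.8462 g.
% purity = 0.8462 / 2.2165 x 100 = 38.2%.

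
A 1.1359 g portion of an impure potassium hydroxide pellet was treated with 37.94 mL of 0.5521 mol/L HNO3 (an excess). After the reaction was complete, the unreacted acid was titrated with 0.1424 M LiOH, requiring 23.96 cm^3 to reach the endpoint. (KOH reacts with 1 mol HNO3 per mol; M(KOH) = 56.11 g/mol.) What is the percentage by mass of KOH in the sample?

Total n(HNO3) added = 0.5521 x 0.03794 = 0.02095 mol.
n(LiOH) used = 0.1424 x 0.02396 = 0.003412 mol, which equals the excess n(HNO3).
So n(HNO3) consumed by the sample = 0.02095 - 0.003412 = 0.01753 mol.
n(KOH) = 0.01753 / 1 = 0.01753 mol.
mass KOH = 0.01753 x 56.11 = 0.9839 g, so %KOH = 0.9839/1.1359 x 100 = 86.6%.

86.6%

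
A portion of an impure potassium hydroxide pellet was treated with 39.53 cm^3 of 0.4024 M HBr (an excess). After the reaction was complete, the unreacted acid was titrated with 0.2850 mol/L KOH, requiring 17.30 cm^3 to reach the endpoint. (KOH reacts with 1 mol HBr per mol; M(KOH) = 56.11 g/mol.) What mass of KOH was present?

0.616 g

Total n(HBr) added = 0.4024 x 0.03953 = 0.01591 mol.
n(KOH) used = 0.2850 x 0.01730 = 0.004930 mol, which equals the excess n(HBr).
So n(HBr) consumed by the sample = 0.01591 - 0.004930 = 0.01098 mol.
n(KOH) = 0.01098 / 1 = 0.01098 mol.
mass = 0.01098 mol x 56.11 g/mol = 0.616 g.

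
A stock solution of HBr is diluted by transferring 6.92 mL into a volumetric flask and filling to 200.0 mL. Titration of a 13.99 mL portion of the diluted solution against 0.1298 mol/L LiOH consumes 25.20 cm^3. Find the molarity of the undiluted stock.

6.76 M

n(LiOH) = 0.1298 x 0.02520 = 0.003271 mol.
n(HBr) in the aliquot = 0.003271 mol.
[diluted HBr] = 0.003271 / 0.01399 = 0.2338 M.
Dilution factor = 200.0/6.920 = 28.90, so [stock] = 0.2338 x 28.90 = 6.76 M.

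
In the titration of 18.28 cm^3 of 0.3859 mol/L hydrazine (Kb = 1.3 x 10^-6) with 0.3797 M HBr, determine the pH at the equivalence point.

4.42

n(N2H4) = 0.3859 x 0.01828 = 0.007054 mol; V(HBr) at equivalence = 0.007054/0.3797 = 0.01858 L.
At equivalence the base is fully converted to N2H5+; total volume = 0.03686 L, so [N2H5+] = 0.007054/0.03686 = 0.1914 M.
Ka(N2H5+) = Kw/Kb = 1.0e-14 / 1.3 x 10^-6 = 7.69e-9.
[H^+] = sqrt(Ka x [N2H5+]) = sqrt(7.69e-9 x 0.1914) = 3.84e-5 M.
pH = -log(3.84e-5) = 4.42.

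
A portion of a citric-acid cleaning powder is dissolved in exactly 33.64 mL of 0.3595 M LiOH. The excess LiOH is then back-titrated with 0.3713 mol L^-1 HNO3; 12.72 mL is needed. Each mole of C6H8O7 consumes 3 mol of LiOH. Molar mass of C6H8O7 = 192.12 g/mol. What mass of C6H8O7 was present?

Total n(LiOH) added = 0.3595 x 0.03364 = 0.01209 mol.
n(HNO3) used = 0.3713 x 0.01272 = 0.004723 mol, which equals the excess n(LiOH).
So n(LiOH) consumed by the sample = 0.01209 - 0.004723 = 0.007371 mol.
n(C6H8O7) = 0.007371 / 3 = 0.002457 mol.
mass = 0.002457 mol x 192.12 g/mol = 0.472 g.

0.472 g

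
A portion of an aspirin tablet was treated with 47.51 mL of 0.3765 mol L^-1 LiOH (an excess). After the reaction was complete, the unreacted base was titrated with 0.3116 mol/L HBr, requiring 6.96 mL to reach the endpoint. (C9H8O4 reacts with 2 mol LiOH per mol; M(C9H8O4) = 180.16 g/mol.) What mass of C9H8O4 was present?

Total n(LiOH) added = 0.3765 x 0.04751 = 0.01789 mol.
n(HBr) used = 0.3116 x 0.006960 = 0.002169 mol, which equals the excess n(LiOH).
So n(LiOH) consumed by the sample = 0.01789 - 0.002169 = 0.01572 mol.
n(C9H8O4) = 0.01572 / 2 = 0.007859 mol.
mass = 0.007859 mol x 180.16 g/mol = 1.42 g.

1.42 g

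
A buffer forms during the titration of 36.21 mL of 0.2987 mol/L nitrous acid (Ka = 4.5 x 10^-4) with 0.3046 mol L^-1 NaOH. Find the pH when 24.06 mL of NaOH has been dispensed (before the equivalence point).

Initial n(HNO2) = 0.2987 x 0.03621 = 0.01082 mol.
n(NaOH) added = 0.3046 x 0.02406 = 0.007329 mol, converting that many moles of HNO2 to NO2-.
Remaining n(HNO2) = 0.003487 mol; n(NO2-) = 0.007329 mol.
By Henderson-Hasselbalch, pH = pKa + log([A^-]/[HA]) = 3.35 + log(0.007329/0.003487) = 3.35 + (+0.32) = 3.67.

3.67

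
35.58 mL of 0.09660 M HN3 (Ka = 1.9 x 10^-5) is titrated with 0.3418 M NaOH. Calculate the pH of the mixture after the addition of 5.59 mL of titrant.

4.82

Initial n(HN3) = 0.09660 x 0.03558 = 0.003437 mol.
n(NaOH) added = 0.3418 x 0.005590 = 0.001911 mol, converting that many moles of HN3 to N3-.
Remaining n(HN3) = 0.001526 mol; n(N3-) = 0.001911 mol.
By Henderson-Hasselbalch, pH = pKa + log([A^-]/[HA]) = 4.72 + log(0.001911/0.001526) = 4.72 + (+0.10) = 4.82.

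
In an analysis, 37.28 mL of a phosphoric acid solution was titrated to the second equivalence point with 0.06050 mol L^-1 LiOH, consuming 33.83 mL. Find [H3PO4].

n(LiOH) = 0.06050 x 0.03383 = 0.002047 mol.
At the second equivalence point, 2 mol OH^- react per mol H3PO4, so n(H3PO4) = 0.002047 / 2 = 0.001023 mol.
[H3PO4] = 0.001023 / 0.03728 L = 0.0275 M.

0.0275 M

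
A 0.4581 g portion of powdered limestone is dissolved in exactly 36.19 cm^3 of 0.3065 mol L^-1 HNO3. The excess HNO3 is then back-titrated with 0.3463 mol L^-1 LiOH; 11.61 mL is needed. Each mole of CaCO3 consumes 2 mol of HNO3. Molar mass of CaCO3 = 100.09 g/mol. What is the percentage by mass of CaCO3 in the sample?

77.3%

Total n(HNO3) added = 0.3065 x 0.03619 = 0.01109 mol.
n(LiOH) used = 0.3463 x 0.01161 = 0.004021 mol, which equals the excess n(HNO3).
So n(HNO3) consumed by the sample = 0.01109 - 0.004021 = 0.007072 mol.
n(CaCO3) = 0.007072 / 2 = 0.003536 mol.
mass CaCO3 = 0.003536 x 100.09 = 0.3539 g, so %CaCO3 = 0.3539/0.4581 x 100 = 77.3%.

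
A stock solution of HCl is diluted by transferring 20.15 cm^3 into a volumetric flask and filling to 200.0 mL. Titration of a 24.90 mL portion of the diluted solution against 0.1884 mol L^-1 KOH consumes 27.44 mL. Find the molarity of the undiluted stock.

2.06 M

n(KOH) = 0.1884 x 0.02744 = 0.005170 mol.
n(HCl) in the aliquot = 0.005170 mol.
[diluted HCl] = 0.005170 / 0.02490 = 0.2076 M.
Dilution factor = 200.0/20.15 = 9.926, so [stock] = 0.2076 x 9.926 = 2.06 M.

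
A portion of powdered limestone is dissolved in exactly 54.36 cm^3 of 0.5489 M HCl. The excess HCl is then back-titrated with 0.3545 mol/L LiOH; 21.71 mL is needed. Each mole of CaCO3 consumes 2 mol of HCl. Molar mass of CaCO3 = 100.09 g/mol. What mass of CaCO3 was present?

Total n(HCl) added = 0.5489 x 0.05436 = 0.02984 mol.
n(LiOH) used = 0.3545 x 0.02171 = 0.007696 mol, which equals the excess n(HCl).
So n(HCl) consumed by the sample = 0.02984 - 0.007696 = 0.02214 mol.
n(CaCO3) = 0.02214 / 2 = 0.01107 mol.
mass = 0.01107 mol x 100.09 g/mol = 1.11 g.

1.11 g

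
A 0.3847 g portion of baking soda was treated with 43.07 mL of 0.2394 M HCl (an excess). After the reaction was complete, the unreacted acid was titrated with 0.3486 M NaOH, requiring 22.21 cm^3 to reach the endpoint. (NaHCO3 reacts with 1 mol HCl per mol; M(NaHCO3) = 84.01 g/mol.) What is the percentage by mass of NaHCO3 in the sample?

Total n(HCl) added = 0.2394 x 0.04307 = 0.01031 mol.
n(NaOH) used = 0.3486 x 0.02221 = 0.007742 mol, which equals the excess n(HCl).
So n(HCl) consumed by the sample = 0.01031 - 0.007742 = 0.002569 mol.
n(NaHCO3) = 0.002569 / 1 = 0.002569 mol.
mass NaHCO3 = 0.002569 x 84.01 = 0.2158 g, so %NaHCO3 = 0.2158/0.3847 x 100 = 56.1%.

56.1%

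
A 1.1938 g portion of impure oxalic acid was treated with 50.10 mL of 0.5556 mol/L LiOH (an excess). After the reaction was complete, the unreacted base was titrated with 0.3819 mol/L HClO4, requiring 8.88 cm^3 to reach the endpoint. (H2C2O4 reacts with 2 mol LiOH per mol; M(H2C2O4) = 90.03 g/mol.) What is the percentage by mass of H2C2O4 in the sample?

Total n(LiOH) added = 0.5556 x 0.05010 = 0.02784 mol.
n(HClO4) used = 0.3819 x 0.008880 = 0.003391 mol, which equals the excess n(LiOH).
So n(LiOH) consumed by the sample = 0.02784 - 0.003391 = 0.02444 mol.
n(H2C2O4) = 0.02444 / 2 = 0.01222 mol.
mass H2C2O4 = 0.01222 x 90.03 = 1.100 g, so %H2C2O4 = 1.100/1.1938 x 100 = 92.2%.

92.2%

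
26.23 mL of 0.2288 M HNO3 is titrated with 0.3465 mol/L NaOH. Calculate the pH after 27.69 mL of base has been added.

12.82

n(acid) = 0.2288 x 0.02623 = 0.006001 mol; n(NaOH) added = 0.3465 x 0.02769 = 0.009595 mol.
Base is in excess by 0.009595 - 0.006001 = 0.003593 mol in a total volume of 0.05392 L.
[OH^-] = 0.003593/0.05392 = 0.06664 M, so pOH = 1.18 and pH = 14.00 - 1.18 = 12.82.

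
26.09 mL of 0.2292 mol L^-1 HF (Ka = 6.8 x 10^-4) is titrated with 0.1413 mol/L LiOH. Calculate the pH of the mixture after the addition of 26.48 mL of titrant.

Initial n(HF) = 0.2292 x 0.02609 = 0.005980 mol.
n(LiOH) added = 0.1413 x 0.02648 = 0.003742 mol, converting that many moles of HF to F-.
Remaining n(HF) = 0.002238 mol; n(F-) = 0.003742 mol.
By Henderson-Hasselbalch, pH = pKa + log([A^-]/[HA]) = 3.17 + log(0.003742/0.002238) = 3.17 + (+0.22) = 3.39.

3.39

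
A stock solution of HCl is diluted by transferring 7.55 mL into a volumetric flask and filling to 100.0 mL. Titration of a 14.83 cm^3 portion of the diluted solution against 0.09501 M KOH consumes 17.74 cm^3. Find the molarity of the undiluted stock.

n(KOH) = 0.09501 x 0.01774 = 0.001685 mol.
n(HCl) in the aliquot = 0.001685 mol.
[diluted HCl] = 0.001685 / 0.01483 = 0.1137 M.
Dilution factor = 100.0/7.550 = 13.25, so [stock] = 0.1137 x 13.25 = 1.51 M.

1.51 M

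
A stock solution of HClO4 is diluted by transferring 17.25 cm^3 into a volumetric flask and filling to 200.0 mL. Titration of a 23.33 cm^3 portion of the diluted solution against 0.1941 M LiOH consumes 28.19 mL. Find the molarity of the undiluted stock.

2.72 M

n(LiOH) = 0.1941 x 0.02819 = 0.005472 mol.
n(HClO4) in the aliquot = 0.005472 mol.
[diluted HClO4] = 0.005472 / 0.02333 = 0.2345 M.
Dilution factor = 200.0/17.25 = 11.59, so [stock] = 0.2345 x 11.59 = 2.72 M.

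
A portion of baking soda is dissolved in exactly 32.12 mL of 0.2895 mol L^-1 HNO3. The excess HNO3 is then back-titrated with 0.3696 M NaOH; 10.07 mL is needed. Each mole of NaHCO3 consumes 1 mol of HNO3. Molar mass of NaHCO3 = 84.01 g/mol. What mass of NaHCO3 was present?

Total n(HNO3) added = 0.2895 x 0.03212 = 0.009299 mol.
n(NaOH) used = 0.3696 x 0.01007 = 0.003722 mol, which equals the excess n(HNO3).
So n(HNO3) consumed by the sample = 0.009299 - 0.003722 = 0.005577 mol.
n(NaHCO3) = 0.005577 / 1 = 0.005577 mol.
mass = 0.005577 mol x 84.01 g/mol = 0.469 g.

0.469 g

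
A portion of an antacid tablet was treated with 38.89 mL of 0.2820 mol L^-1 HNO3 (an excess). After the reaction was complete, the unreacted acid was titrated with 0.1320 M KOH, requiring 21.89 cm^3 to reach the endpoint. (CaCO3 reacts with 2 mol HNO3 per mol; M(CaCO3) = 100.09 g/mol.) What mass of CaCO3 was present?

Total n(HNO3) added = 0.2820 x 0.03889 = 0.01097 mol.
n(KOH) used = 0.1320 x 0.02189 = 0.002889 mol, which equals the excess n(HNO3).
So n(HNO3) consumed by the sample = 0.01097 - 0.002889 = 0.008077 mol.
n(CaCO3) = 0.008077 / 2 = 0.004039 mol.
mass = 0.004039 mol x 100.09 g/mol = 0.404 g.

0.404 g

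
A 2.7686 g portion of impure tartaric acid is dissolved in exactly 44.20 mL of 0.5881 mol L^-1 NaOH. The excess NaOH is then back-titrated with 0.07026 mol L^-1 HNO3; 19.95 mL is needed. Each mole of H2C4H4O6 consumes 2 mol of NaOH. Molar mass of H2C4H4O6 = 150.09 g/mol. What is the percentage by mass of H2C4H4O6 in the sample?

66.7%

Total n(NaOH) added = 0.5881 x 0.04420 = 0.02599 mol.
n(HNO3) used = 0.07026 x 0.01995 = 0.001402 mol, which equals the excess n(NaOH).
So n(NaOH) consumed by the sample = 0.02599 - 0.001402 = 0.02459 mol.
n(H2C4H4O6) = 0.02459 / 2 = 0.01230 mol.
mass H2C4H4O6 = 0.01230 x 150.09 = 1.846 g, so %H2C4H4O6 = 1.846/2.7686 x 100 = 66.7%.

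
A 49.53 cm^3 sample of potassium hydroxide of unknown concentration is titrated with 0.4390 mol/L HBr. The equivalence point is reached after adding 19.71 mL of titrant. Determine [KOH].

0.175 M

n(HBr) delivered = 0.4390 x 0.01971 = 0.008653 mol.
For a 1:1 reaction, n(KOH) = 0.008653 mol.
[KOH] = 0.008653 mol / 0.04953 L = 0.175 M.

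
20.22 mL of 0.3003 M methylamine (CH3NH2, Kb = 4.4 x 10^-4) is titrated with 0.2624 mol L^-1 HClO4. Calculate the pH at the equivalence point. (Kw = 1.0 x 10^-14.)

5.75

n(CH3NH2) = 0.3003 x 0.02022 = 0.006072 mol; V(HClO4) at equivalence = 0.006072/0.2624 = 0.02314 L.
At equivalence the base is fully converted to CH3NH3+; total volume = 0.04336 L, so [CH3NH3+] = 0.006072/0.04336 = 0.1400 M.
Ka(CH3NH3+) = Kw/Kb = 1.0e-14 / 4.4 x 10^-4 = 2.27e-11.
[H^+] = sqrt(Ka x [CH3NH3+]) = sqrt(2.27e-11 x 0.1400) = 1.78e-6 M.
pH = -log(1.78e-6) = 5.75.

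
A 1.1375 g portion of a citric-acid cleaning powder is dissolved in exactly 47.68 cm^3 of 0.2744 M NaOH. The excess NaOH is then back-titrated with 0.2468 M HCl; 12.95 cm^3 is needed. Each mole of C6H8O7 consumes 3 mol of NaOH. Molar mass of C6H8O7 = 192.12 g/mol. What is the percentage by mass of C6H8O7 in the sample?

Total n(NaOH) added = 0.2744 x 0.04768 = 0.01308 mol.
n(HCl) used = 0.2468 x 0.01295 = 0.003196 mol, which equals the excess n(NaOH).
So n(NaOH) consumed by the sample = 0.01308 - 0.003196 = 0.009887 mol.
n(C6H8O7) = 0.009887 / 3 = 0.003296 mol.
mass C6H8O7 = 0.003296 x 192.12 = 0.6332 g, so %C6H8O7 = 0.6332/1.1375 x 100 = 55.7%.

55.7%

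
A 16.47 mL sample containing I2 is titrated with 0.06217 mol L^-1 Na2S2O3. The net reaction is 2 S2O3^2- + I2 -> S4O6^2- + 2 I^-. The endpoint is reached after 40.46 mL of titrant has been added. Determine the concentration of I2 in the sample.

0.0764 M

n(Na2S2O3) = 0.06217 x 0.04046 = 0.002515 mol.
From the balanced equation, 2 mol Na2S2O3 reacts with 1 mol I2, so n(I2) = 0.002515 x 1/2 = 0.001258 mol.
[I2] = 0.001258 / 0.01647 L = 0.0764 M.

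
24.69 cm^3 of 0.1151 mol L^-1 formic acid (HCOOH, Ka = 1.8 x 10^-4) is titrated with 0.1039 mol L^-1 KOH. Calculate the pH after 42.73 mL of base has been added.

12.37

n(acid) = 0.1151 x 0.02469 = 0.002842 mol; n(KOH) added = 0.1039 x 0.04273 = 0.004440 mol.
Base is in excess by 0.004440 - 0.002842 = 0.001598 mol in a total volume of 0.06742 L.
[OH^-] = 0.001598/0.06742 = 0.02370 M, so pOH = 1.63 and pH = 14.00 - 1.63 = 12.37.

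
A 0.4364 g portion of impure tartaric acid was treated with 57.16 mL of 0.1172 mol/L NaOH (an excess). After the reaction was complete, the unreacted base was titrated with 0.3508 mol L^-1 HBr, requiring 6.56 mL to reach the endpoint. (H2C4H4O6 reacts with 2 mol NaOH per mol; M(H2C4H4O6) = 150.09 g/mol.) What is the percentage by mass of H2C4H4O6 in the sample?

Total n(NaOH) added = 0.1172 x 0.05716 = 0.006699 mol.
n(HBr) used = 0.3508 x 0.006560 = 0.002301 mol, which equals the excess n(NaOH).
So n(NaOH) consumed by the sample = 0.006699 - 0.002301 = 0.004398 mol.
n(H2C4H4O6) = 0.004398 / 2 = 0.002199 mol.
mass H2C4H4O6 = 0.002199 x 150.09 = 0.3300 g, so %H2C4H4O6 = 0.3300/0.4364 x 100 = 75.6%.

75.6%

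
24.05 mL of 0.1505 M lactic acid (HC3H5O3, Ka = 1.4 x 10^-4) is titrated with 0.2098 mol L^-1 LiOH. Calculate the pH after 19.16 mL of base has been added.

11.97

n(acid) = 0.1505 x 0.02405 = 0.003620 mol; n(LiOH) added = 0.2098 x 0.01916 = 0.004020 mol.
Base is in excess by 0.004020 - 0.003620 = 0.0004002 mol in a total volume of 0.04321 L.
[OH^-] = 0.0004002/0.04321 = 0.009263 M, so pOH = 2.03 and pH = 14.00 - 2.03 = 11.97.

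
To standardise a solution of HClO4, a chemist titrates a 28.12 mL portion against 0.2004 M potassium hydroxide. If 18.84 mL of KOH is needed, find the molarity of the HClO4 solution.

n(KOH) delivered = 0.2004 x 0.01884 = 0.003776 mol.
For a 1:1 reaction, n(HClO4) = 0.003776 mol.
[HClO4] = 0.003776 mol / 0.02812 L = 0.134 M.

0.134 M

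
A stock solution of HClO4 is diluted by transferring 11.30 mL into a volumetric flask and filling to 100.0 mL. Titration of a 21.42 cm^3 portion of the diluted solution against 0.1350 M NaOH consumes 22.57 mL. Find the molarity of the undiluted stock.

n(NaOH) = 0.1350 x 0.02257 = 0.003047 mol.
n(HClO4) in the aliquot = 0.003047 mol.
[diluted HClO4] = 0.003047 / 0.02142 = 0.1422 M.
Dilution factor = 100.0/11.30 = 8.850, so [stock] = 0.1422 x 8.850 = 1.26 M.

1.26 M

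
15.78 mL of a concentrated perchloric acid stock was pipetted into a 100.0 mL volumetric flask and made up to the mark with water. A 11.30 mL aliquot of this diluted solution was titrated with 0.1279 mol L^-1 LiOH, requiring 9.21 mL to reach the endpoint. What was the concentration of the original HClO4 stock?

n(LiOH) = 0.1279 x 0.009210 = 0.001178 mol.
n(HClO4) in the aliquot = 0.001178 mol.
[diluted HClO4] = 0.001178 / 0.01130 = 0.1042 M.
Dilution factor = 100.0/15.78 = 6.337, so [stock] = 0.1042 x 6.337 = 0.661 M.

0.661 M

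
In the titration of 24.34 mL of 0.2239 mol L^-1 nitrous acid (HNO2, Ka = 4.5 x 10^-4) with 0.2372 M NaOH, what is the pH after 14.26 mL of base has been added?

Initial n(HNO2) = 0.2239 x 0.02434 = 0.005450 mol.
n(NaOH) added = 0.2372 x 0.01426 = 0.003382 mol, converting that many moles of HNO2 to NO2-.
Remaining n(HNO2) = 0.002067 mol; n(NO2-) = 0.003382 mol.
By Henderson-Hasselbalch, pH = pKa + log([A^-]/[HA]) = 3.35 + log(0.003382/0.002067) = 3.35 + (+0.21) = 3.56.

3.56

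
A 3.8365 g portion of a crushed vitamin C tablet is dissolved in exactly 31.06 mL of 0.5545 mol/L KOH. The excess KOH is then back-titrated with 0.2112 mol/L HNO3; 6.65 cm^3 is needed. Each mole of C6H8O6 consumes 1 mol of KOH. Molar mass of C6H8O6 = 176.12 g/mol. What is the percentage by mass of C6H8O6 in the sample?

Total n(KOH) added = 0.5545 x 0.03106 = 0.01722 mol.
n(HNO3) used = 0.2112 x 0.006650 = 0.001404 mol, which equals the excess n(KOH).
So n(KOH) consumed by the sample = 0.01722 - 0.001404 = 0.01582 mol.
n(C6H8O6) = 0.01582 / 1 = 0.01582 mol.
mass C6H8O6 = 0.01582 x 176.12 = 2.786 g, so %C6H8O6 = 2.786/3.8365 x 100 = 72.6%.

72.6%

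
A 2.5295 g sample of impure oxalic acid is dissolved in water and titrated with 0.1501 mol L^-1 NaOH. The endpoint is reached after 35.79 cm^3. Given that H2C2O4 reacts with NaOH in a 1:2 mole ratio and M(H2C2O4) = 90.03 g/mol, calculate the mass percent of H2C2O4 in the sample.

n(NaOH) = 0.1501 x 0.03579 = 0.005372 mol.
n(H2C2O4) = 0.005372 / 2 = 0.002686 mol.
mass of H2C2O4 = 0.002686 x 90.03 = 0.2418 g.
% purity = 0.2418 / 2.5295 x 100 = 9.56%.

9.56%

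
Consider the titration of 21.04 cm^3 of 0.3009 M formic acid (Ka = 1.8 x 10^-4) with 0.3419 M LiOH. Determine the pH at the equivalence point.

n(HCOOH) = 0.3009 x 0.02104 = 0.006331 mol; V(LiOH) at equivalence = 0.006331/0.3419 = 0.01852 L.
At equivalence all the acid is converted to HCOO-; total volume = 0.02104 + 0.01852 = 0.03956 L, so [HCOO-] = 0.006331/0.03956 = 0.1600 M.
Kb = Kw/Ka = 1.0e-14 / 1.8 x 10^-4 = 5.56e-11.
[OH^-] = sqrt(Kb x [HCOO-]) = sqrt(5.56e-11 x 0.1600) = 2.98e-6 M.
pOH = 5.53, so pH = 14.00 - 5.53 = 8.47.

8.47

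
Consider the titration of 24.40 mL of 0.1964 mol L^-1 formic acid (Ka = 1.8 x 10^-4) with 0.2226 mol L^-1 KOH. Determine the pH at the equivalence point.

8.38

n(HCOOH) = 0.1964 x 0.02440 = 0.004792 mol; V(KOH) at equivalence = 0.004792/0.2226 = 0.02153 L.
At equivalence all the acid is converted to HCOO-; total volume = 0.02440 + 0.02153 = 0.04593 L, so [HCOO-] = 0.004792/0.04593 = 0.1043 M.
Kb = Kw/Ka = 1.0e-14 / 1.8 x 10^-4 = 5.56e-11.
[OH^-] = sqrt(Kb x [HCOO-]) = sqrt(5.56e-11 x 0.1043) = 2.41e-6 M.
pOH = 5.62, so pH = 14.00 - 5.62 = 8.38.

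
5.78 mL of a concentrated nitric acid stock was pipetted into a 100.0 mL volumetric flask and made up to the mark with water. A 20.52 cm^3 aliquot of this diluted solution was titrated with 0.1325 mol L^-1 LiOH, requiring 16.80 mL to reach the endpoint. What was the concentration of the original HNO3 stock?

n(LiOH) = 0.1325 x 0.01680 = 0.002226 mol.
n(HNO3) in the aliquot = 0.002226 mol.
[diluted HNO3] = 0.002226 / 0.02052 = 0.1085 M.
Dilution factor = 100.0/5.780 = 17.30, so [stock] = 0.1085 x 17.30 = 1.88 M.

1.88 M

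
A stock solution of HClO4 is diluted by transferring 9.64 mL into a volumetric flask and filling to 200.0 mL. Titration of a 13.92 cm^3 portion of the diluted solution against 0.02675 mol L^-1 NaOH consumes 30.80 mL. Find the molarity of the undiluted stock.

1.23 M

n(NaOH) = 0.02675 x 0.03080 = 0.0008239 mol.
n(HClO4) in the aliquot = 0.0008239 mol.
[diluted HClO4] = 0.0008239 / 0.01392 = 0.05919 M.
Dilution factor = 200.0/9.640 = 20.75, so [stock] = 0.05919 x 20.75 = 1.23 M.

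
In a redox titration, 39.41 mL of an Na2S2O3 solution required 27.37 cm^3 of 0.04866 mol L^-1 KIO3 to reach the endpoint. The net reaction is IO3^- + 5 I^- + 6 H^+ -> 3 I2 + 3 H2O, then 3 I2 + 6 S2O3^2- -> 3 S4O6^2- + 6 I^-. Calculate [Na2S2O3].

0.203 M

n(KIO3) = 0.04866 x 0.02737 = 0.001332 mol.
From the balanced equation, 1 mol KIO3 reacts with 6 mol Na2S2O3, so n(Na2S2O3) = 0.001332 x 6/1 = 0.007991 mol.
[Na2S2O3] = 0.007991 / 0.03941 L = 0.203 M.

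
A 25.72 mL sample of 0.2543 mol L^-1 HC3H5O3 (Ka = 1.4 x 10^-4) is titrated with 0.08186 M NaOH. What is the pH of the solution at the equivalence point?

8.32

n(HC3H5O3) = 0.2543 x 0.02572 = 0.006541 mol; V(NaOH) at equivalence = 0.006541/0.08186 = 0.07990 L.
At equivalence all the acid is converted to C3H5O3-; total volume = 0.02572 + 0.07990 = 0.1056 L, so [C3H5O3-] = 0.006541/0.1056 = 0.06193 M.
Kb = Kw/Ka = 1.0e-14 / 1.4 x 10^-4 = 7.14e-11.
[OH^-] = sqrt(Kb x [C3H5O3-]) = sqrt(7.14e-11 x 0.06193) = 2.10e-6 M.
pOH = 5.68, so pH = 14.00 - 5.68 = 8.32.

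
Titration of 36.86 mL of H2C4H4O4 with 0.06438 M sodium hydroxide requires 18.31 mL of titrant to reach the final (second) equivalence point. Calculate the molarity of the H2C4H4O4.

n(NaOH) = 0.06438 x 0.01831 = 0.001179 mol.
At the final (second) equivalence point, 2 mol OH^- react per mol H2C4H4O4, so n(H2C4H4O4) = 0.001179 / 2 = 0.0005894 mol.
[H2C4H4O4] = 0.0005894 / 0.03686 L = 0.0160 M.

0.0160 M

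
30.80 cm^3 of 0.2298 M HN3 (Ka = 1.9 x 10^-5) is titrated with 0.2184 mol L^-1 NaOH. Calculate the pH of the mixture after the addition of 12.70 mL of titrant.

4.53

Initial n(HN3) = 0.2298 x 0.03080 = 0.007078 mol.
n(NaOH) added = 0.2184 x 0.01270 = 0.002774 mol, converting that many moles of HN3 to N3-.
Remaining n(HN3) = 0.004304 mol; n(N3-) = 0.002774 mol.
By Henderson-Hasselbalch, pH = pKa + log([A^-]/[HA]) = 4.72 + log(0.002774/0.004304) = 4.72 + (-0.19) = 4.53.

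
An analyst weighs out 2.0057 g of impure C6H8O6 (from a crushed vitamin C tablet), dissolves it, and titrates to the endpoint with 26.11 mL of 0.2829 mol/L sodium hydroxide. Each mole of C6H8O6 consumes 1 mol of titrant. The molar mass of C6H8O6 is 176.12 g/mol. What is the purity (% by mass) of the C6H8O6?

64.9%

n(NaOH) = 0.2829 x 0.02611 = 0.007387 mol.
n(C6H8O6) = 0.007387 / 1 = 0.007387 mol.
mass of C6H8O6 = 0.007387 x 176.12 = 1.301 g.
% purity = 1.301 / 2.0057 x 100 = 64.9%.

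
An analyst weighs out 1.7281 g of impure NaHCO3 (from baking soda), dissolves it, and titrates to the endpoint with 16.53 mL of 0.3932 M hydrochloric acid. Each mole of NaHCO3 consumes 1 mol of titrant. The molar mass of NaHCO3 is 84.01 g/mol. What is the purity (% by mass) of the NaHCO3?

31.6%

n(HCl) = 0.3932 x 0.01653 = 0.006500 mol.
n(NaHCO3) = 0.006500 / 1 = 0.006500 mol.
mass of NaHCO3 = 0.006500 x 84.01 = 0.5460 g.
% purity = 0.5460 / 1.7281 x 100 = 31.6%.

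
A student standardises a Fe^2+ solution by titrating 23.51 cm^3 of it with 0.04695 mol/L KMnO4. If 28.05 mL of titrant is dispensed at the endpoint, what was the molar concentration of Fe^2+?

0.280 M

n(KMnO4) = 0.04695 x 0.02805 = 0.001317 mol.
From the balanced equation, 1 mol KMnO4 reacts with 5 mol Fe^2+, so n(Fe^2+) = 0.001317 x 5/1 = 0.006585 mol.
[Fe^2+] = 0.006585 / 0.02351 L = 0.280 M.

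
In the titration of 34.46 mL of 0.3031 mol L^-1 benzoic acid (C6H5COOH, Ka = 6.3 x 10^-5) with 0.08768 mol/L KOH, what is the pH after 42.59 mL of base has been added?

3.95

Initial n(C6H5COOH) = 0.3031 x 0.03446 = 0.01044 mol.
n(KOH) added = 0.08768 x 0.04259 = 0.003734 mol, converting that many moles of C6H5COOH to C6H5COO-.
Remaining n(C6H5COOH) = 0.006711 mol; n(C6H5COO-) = 0.003734 mol.
By Henderson-Hasselbalch, pH = pKa + log([A^-]/[HA]) = 4.20 + log(0.003734/0.006711) = 4.20 + (-0.25) = 3.95.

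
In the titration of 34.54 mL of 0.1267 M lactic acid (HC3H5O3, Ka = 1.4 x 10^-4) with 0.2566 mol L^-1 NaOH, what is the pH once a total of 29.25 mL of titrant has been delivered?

12.69

n(acid) = 0.1267 x 0.03454 = 0.004376 mol; n(NaOH) added = 0.2566 x 0.02925 = 0.007506 mol.
Base is in excess by 0.007506 - 0.004376 = 0.003129 mol in a total volume of 0.06379 L.
[OH^-] = 0.003129/0.06379 = 0.04906 M, so pOH = 1.31 and pH = 14.00 - 1.31 = 12.69.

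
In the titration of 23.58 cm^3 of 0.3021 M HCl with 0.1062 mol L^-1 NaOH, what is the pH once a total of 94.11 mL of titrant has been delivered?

n(acid) = 0.3021 x 0.02358 = 0.007124 mol; n(NaOH) added = 0.1062 x 0.09411 = 0.009994 mol.
Base is in excess by 0.009994 - 0.007124 = 0.002871 mol in a total volume of 0.1177 L.
[OH^-] = 0.002871/0.1177 = 0.02439 M, so pOH = 1.61 and pH = 14.00 - 1.61 = 12.39.

12.39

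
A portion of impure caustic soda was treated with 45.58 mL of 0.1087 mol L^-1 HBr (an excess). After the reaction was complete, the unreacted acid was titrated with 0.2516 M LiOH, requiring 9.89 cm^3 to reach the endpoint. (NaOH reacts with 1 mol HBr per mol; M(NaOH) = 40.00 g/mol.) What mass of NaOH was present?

Total n(HBr) added = 0.1087 x 0.04558 = 0.004955 mol.
n(LiOH) used = 0.2516 x 0.009890 = 0.002488 mol, which equals the excess n(HBr).
So n(HBr) consumed by the sample = 0.004955 - 0.002488 = 0.002466 mol.
n(NaOH) = 0.002466 / 1 = 0.002466 mol.
mass = 0.002466 mol x 40.00 g/mol = 0.0986 g.

0.0986 g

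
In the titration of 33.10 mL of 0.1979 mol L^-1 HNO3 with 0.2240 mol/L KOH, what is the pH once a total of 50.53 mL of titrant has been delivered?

12.76

n(acid) = 0.1979 x 0.03310 = 0.006550 mol; n(KOH) added = 0.2240 x 0.05053 = 0.01132 mol.
Base is in excess by 0.01132 - 0.006550 = 0.004768 mol in a total volume of 0.08363 L.
[OH^-] = 0.004768/0.08363 = 0.05702 M, so pOH = 1.24 and pH = 14.00 - 1.24 = 12.76.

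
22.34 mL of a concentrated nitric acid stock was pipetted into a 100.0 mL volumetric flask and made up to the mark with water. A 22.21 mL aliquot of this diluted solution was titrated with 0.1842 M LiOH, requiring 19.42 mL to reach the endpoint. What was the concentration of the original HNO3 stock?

n(LiOH) = 0.1842 x 0.01942 = 0.003577 mol.
n(HNO3) in the aliquot = 0.003577 mol.
[diluted HNO3] = 0.003577 / 0.02221 = 0.1611 M.
Dilution factor = 100.0/22.34 = 4.476, so [stock] = 0.1611 x 4.476 = 0.721 M.

0.721 M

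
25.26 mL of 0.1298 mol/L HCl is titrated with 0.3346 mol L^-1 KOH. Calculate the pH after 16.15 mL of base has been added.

n(acid) = 0.1298 x 0.02526 = 0.003279 mol; n(KOH) added = 0.3346 x 0.01615 = 0.005404 mol.
Base is in excess by 0.005404 - 0.003279 = 0.002125 mol in a total volume of 0.04141 L.
[OH^-] = 0.002125/0.04141 = 0.05132 M, so pOH = 1.29 and pH = 14.00 - 1.29 = 12.71.

12.71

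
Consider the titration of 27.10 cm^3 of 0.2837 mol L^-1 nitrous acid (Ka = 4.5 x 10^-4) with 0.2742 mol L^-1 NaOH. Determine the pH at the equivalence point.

8.25

n(HNO2) = 0.2837 x 0.02710 = 0.007688 mol; V(NaOH) at equivalence = 0.007688/0.2742 = 0.02804 L.
At equivalence all the acid is converted to NO2-; total volume = 0.02710 + 0.02804 = 0.05514 L, so [NO2-] = 0.007688/0.05514 = 0.1394 M.
Kb = Kw/Ka = 1.0e-14 / 4.5 x 10^-4 = 2.22e-11.
[OH^-] = sqrt(Kb x [NO2-]) = sqrt(2.22e-11 x 0.1394) = 1.76e-6 M.
pOH = 5.75, so pH = 14.00 - 5.75 = 8.25.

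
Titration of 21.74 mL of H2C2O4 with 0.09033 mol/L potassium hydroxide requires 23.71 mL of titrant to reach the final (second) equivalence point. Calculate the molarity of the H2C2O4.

n(KOH) = 0.09033 x 0.02371 = 0.002142 mol.
At the final (second) equivalence point, 2 mol OH^- react per mol H2C2O4, so n(H2C2O4) = 0.002142 / 2 = 0.001071 mol.
[H2C2O4] = 0.001071 / 0.02174 L = 0.0493 M.

0.0493 M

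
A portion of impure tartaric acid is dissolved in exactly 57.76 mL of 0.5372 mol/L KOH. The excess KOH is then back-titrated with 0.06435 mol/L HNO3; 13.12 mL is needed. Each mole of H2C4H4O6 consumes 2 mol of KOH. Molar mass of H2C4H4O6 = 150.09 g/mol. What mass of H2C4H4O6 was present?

Total n(KOH) added = 0.5372 x 0.05776 = 0.03103 mol.
n(HNO3) used = 0.06435 x 0.01312 = 0.0008443 mol, which equals the excess n(KOH).
So n(KOH) consumed by the sample = 0.03103 - 0.0008443 = 0.03018 mol.
n(H2C4H4O6) = 0.03018 / 2 = 0.01509 mol.
mass = 0.01509 mol x 150.09 g/mol = 2.27 g.

2.27 g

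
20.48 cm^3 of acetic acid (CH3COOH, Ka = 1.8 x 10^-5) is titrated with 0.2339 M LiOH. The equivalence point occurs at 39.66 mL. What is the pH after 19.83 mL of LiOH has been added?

4.74

19.83 mL is exactly half the equivalence volume (39.66/2), i.e. the half-equivalence point.
There, n(HA) = n(A^-), so pH = pKa = -log(1.8 x 10^-5) = 4.74.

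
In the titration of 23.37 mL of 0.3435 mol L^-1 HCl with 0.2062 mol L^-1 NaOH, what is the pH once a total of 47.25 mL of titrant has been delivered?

12.39

n(acid) = 0.3435 x 0.02337 = 0.008028 mol; n(NaOH) added = 0.2062 x 0.04725 = 0.009743 mol.
Base is in excess by 0.009743 - 0.008028 = 0.001715 mol in a total volume of 0.07062 L.
[OH^-] = 0.001715/0.07062 = 0.02429 M, so pOH = 1.61 and pH = 14.00 - 1.61 = 12.39.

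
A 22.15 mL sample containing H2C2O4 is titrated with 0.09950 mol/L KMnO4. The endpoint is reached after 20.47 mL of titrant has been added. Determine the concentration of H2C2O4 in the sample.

0.230 M

n(KMnO4) = 0.09950 x 0.02047 = 0.002037 mol.
From the balanced equation, 2 mol KMnO4 reacts with 5 mol H2C2O4, so n(H2C2O4) = 0.002037 x 5/2 = 0.005092 mol.
[H2C2O4] = 0.005092 / 0.02215 L = 0.230 M.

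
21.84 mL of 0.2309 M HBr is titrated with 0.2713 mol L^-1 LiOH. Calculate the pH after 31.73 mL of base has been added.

12.82

n(acid) = 0.2309 x 0.02184 = 0.005043 mol; n(LiOH) added = 0.2713 x 0.03173 = 0.008608 mol.
Base is in excess by 0.008608 - 0.005043 = 0.003565 mol in a total volume of 0.05357 L.
[OH^-] = 0.003565/0.05357 = 0.06656 M, so pOH = 1.18 and pH = 14.00 - 1.18 = 12.82.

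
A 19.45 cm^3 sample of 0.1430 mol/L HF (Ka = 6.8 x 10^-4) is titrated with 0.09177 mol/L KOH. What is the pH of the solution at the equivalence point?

n(HF) = 0.1430 x 0.01945 = 0.002781 mol; V(KOH) at equivalence = 0.002781/0.09177 = 0.03031 L.
At equivalence all the acid is converted to F-; total volume = 0.01945 + 0.03031 = 0.04976 L, so [F-] = 0.002781/0.04976 = 0.05590 M.
Kb = Kw/Ka = 1.0e-14 / 6.8 x 10^-4 = 1.47e-11.
[OH^-] = sqrt(Kb x [F-]) = sqrt(1.47e-11 x 0.05590) = 9.07e-7 M.
pOH = 6.04, so pH = 14.00 - 6.04 = 7.96.

7.96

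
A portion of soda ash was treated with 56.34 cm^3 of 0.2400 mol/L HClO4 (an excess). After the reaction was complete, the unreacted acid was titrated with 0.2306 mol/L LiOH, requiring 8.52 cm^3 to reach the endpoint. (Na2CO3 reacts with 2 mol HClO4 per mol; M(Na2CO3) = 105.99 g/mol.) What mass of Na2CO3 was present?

Total n(HClO4) added = 0.2400 x 0.05634 = 0.01352 mol.
n(LiOH) used = 0.2306 x 0.008520 = 0.001965 mol, which equals the excess n(HClO4).
So n(HClO4) consumed by the sample = 0.01352 - 0.001965 = 0.01156 mol.
n(Na2CO3) = 0.01156 / 2 = 0.005778 mol.
mass = 0.005778 mol x 105.99 g/mol = 0.612 g.

0.612 g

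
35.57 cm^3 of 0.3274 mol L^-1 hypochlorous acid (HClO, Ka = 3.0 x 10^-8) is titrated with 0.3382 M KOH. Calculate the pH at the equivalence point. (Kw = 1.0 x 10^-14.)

10.37

n(HClO) = 0.3274 x 0.03557 = 0.01165 mol; V(KOH) at equivalence = 0.01165/0.3382 = 0.03443 L.
At equivalence all the acid is converted to ClO-; total volume = 0.03557 + 0.03443 = 0.07000 L, so [ClO-] = 0.01165/0.07000 = 0.1664 M.
Kb = Kw/Ka = 1.0e-14 / 3.0 x 10^-8 = 3.33e-7.
[OH^-] = sqrt(Kb x [ClO-]) = sqrt(3.33e-7 x 0.1664) = 0.000235 M.
pOH = 3.63, so pH = 14.00 - 3.63 = 10.37.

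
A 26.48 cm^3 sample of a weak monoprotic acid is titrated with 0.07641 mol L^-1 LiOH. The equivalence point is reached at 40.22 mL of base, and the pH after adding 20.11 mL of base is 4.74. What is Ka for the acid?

1.8 x 10^-5

20.11 mL is half of the equivalence volume, so this is the half-equivalence point where [HA] = [A^-].
At half-equivalence pH = pKa, so pKa = 4.74.
Ka = 10^(-4.74) = 1.8 x 10^-5.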